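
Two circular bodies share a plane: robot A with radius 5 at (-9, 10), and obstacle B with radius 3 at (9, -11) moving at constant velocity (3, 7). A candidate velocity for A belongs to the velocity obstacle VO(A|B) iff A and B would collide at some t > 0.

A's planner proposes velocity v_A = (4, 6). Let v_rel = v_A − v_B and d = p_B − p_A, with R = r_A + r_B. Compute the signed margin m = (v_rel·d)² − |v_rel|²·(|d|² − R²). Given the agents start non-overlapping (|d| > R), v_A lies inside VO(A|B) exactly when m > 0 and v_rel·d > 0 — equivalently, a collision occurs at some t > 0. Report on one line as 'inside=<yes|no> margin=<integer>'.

d = (18, -21),  |d|² = 765;  R = 5+3 = 8,  c = 765−8² = 701
v_rel = (1, -1),  |v_rel|² = 2;  v_rel·d = (1)·(18) + (-1)·(-21) = 39
2·t² − 78·t + 701 = 0  ⇒  m = 39² − 2·701 = 119
m = 119 > 0,  v_rel·d = 39 > 0  ⇒  inside

inside=yes margin=119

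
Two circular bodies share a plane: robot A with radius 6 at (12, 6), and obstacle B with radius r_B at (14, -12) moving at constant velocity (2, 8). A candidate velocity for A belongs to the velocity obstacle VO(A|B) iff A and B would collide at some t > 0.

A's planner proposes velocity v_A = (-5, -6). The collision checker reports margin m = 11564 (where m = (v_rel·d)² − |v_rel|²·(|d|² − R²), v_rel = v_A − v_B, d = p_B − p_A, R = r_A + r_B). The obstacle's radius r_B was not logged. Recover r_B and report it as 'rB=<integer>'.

m = 11564
d = (2, -18);  v_rel = (-7, -14),  |v_rel|² = 245
v_rel×d = (-7)·(-18) − (-14)·(2) = 154
since m = R²·245 − 154²:  R² = (23716 + 11564) / 245 = 144
R = √144 = 12  ⇒  r_B = 12 − 6 = 6

rB=6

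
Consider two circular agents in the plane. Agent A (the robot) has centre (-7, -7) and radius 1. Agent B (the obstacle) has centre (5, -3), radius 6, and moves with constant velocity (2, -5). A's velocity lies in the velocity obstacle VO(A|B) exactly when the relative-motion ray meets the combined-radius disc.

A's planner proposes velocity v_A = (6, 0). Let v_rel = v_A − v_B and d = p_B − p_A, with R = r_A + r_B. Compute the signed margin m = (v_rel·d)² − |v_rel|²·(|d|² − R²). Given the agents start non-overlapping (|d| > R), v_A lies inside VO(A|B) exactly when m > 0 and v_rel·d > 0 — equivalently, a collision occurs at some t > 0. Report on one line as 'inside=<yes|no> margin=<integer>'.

d = (12, 4),  |d|² = 160;  R = 1+6 = 7,  c = 160−7² = 111
v_rel = (4, 5),  |v_rel|² = 41;  v_rel·d = (4)·(12) + (5)·(4) = 68
41·t² − 136·t + 111 = 0  ⇒  m = 68² − 41·111 = 73
m = 73 > 0,  v_rel·d = 68 > 0  ⇒  inside

inside=yes margin=73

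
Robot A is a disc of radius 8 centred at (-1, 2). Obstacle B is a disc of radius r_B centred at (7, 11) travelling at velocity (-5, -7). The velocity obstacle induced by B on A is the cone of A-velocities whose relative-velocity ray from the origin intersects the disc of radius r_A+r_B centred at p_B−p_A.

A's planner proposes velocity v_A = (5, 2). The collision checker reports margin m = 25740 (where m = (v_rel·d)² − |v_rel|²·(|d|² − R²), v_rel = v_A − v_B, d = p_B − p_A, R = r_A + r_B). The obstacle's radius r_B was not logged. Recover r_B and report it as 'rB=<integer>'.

m = 25740
d = (8, 9);  v_rel = (10, 9),  |v_rel|² = 181
v_rel×d = (10)·(9) − (9)·(8) = 18
since m = R²·181 − 18²:  R² = (324 + 25740) / 181 = 144
R = √144 = 12  ⇒  r_B = 12 − 8 = 4

rB=4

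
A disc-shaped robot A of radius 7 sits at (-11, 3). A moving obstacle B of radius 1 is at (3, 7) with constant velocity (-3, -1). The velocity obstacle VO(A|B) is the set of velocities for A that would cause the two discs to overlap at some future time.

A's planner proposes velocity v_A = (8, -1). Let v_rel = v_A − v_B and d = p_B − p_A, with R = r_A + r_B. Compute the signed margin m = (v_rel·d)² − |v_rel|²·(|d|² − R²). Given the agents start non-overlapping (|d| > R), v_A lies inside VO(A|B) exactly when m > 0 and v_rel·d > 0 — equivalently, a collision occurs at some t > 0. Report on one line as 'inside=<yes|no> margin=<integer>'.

d = (14, 4),  |d|² = 212;  R = 7+1 = 8,  c = 212−8² = 148
v_rel = (11, 0),  |v_rel|² = 121;  v_rel·d = (11)·(14) + (0)·(4) = 154
121·t² − 308·t + 148 = 0  ⇒  m = 154² − 121·148 = 5808
m = 5808 > 0,  v_rel·d = 154 > 0  ⇒  inside

inside=yes margin=5808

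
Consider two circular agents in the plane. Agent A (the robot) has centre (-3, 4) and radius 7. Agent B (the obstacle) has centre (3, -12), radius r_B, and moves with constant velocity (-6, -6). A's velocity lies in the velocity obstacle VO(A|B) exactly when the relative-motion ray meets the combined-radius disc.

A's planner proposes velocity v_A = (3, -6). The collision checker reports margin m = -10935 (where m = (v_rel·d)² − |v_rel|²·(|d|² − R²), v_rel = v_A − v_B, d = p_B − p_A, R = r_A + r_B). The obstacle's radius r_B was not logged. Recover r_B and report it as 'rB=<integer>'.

m = -10935
d = (6, -16);  v_rel = (9, 0),  |v_rel|² = 81
v_rel×d = (9)·(-16) − (0)·(6) = -144
since m = R²·81 − (-144)²:  R² = (20736 + -10935) / 81 = 121
R = √121 = 11  ⇒  r_B = 11 − 7 = 4

rB=4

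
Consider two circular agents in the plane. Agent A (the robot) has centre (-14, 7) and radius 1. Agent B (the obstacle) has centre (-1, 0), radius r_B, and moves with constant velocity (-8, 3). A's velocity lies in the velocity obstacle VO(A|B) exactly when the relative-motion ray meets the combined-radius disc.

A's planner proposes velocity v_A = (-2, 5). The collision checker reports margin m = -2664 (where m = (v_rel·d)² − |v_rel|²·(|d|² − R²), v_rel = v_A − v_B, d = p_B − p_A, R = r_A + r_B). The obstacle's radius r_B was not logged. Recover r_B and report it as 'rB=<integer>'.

m = -2664
d = (13, -7);  v_rel = (6, 2),  |v_rel|² = 40
v_rel×d = (6)·(-7) − (2)·(13) = -68
since m = R²·40 − (-68)²:  R² = (4624 + -2664) / 40 = 49
R = √49 = 7  ⇒  r_B = 7 − 1 = 6

rB=6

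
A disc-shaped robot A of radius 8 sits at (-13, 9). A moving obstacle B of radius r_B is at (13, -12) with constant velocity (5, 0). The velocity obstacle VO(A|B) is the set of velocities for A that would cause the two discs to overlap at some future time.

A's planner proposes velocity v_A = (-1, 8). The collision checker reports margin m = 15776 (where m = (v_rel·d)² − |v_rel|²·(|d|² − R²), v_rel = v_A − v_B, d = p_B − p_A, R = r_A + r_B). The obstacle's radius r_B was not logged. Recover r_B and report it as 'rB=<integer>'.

m = 15776
d = (26, -21);  v_rel = (-6, 8),  |v_rel|² = 100
v_rel×d = (-6)·(-21) − (8)·(26) = -82
since m = R²·100 − (-82)²:  R² = (6724 + 15776) / 100 = 225
R = √225 = 15  ⇒  r_B = 15 − 8 = 7

rB=7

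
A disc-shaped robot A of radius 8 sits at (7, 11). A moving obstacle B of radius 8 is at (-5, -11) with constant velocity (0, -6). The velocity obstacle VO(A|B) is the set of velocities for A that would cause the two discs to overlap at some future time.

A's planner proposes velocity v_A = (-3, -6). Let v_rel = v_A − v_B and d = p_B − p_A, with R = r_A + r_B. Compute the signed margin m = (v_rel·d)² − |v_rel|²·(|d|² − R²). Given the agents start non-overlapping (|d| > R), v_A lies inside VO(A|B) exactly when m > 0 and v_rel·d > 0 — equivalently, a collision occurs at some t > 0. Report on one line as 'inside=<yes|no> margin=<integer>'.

d = (-12, -22),  |d|² = 628;  R = 8+8 = 16,  c = 628−16² = 372
v_rel = (-3, 0),  |v_rel|² = 9;  v_rel·d = (-3)·(-12) + (0)·(-22) = 36
9·t² − 72·t + 372 = 0  ⇒  m = 36² − 9·372 = -2052
m = -2052 < 0,  v_rel·d = 36 > 0  ⇒  outside

inside=no margin=-2052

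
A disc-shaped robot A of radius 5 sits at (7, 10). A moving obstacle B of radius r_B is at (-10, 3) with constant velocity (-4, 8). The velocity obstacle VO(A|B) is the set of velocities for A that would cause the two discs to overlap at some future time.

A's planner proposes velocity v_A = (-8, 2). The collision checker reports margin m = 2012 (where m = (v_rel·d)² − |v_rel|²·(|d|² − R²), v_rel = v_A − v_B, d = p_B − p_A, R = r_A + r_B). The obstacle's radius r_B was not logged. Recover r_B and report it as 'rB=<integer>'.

m = 2012
d = (-17, -7);  v_rel = (-4, -6),  |v_rel|² = 52
v_rel×d = (-4)·(-7) − (-6)·(-17) = -74
since m = R²·52 − (-74)²:  R² = (5476 + 2012) / 52 = 144
R = √144 = 12  ⇒  r_B = 12 − 5 = 7

rB=7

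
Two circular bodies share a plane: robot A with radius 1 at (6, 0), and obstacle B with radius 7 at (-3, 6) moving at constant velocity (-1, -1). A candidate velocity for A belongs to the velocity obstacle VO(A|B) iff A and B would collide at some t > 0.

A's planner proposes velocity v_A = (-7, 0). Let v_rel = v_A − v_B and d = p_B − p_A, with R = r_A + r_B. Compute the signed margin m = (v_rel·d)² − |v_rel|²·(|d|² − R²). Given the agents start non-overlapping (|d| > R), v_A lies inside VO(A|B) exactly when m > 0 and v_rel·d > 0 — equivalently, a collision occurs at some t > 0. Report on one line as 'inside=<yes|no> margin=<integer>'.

d = (-9, 6),  |d|² = 117;  R = 1+7 = 8,  c = 117−8² = 53
v_rel = (-6, 1),  |v_rel|² = 37;  v_rel·d = (-6)·(-9) + (1)·(6) = 60
37·t² − 120·t + 53 = 0  ⇒  m = 60² − 37·53 = 1639
m = 1639 > 0,  v_rel·d = 60 > 0  ⇒  inside

inside=yes margin=1639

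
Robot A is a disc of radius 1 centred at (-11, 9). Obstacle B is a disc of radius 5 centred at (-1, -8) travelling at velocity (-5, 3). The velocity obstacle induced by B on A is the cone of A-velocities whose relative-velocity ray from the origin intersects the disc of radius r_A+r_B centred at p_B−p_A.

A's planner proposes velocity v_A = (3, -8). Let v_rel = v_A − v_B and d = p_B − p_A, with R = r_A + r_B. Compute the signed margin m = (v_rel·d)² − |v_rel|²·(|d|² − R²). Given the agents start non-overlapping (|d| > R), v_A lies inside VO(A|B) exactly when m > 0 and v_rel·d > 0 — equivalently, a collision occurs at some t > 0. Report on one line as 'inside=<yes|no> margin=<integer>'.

d = (10, -17),  |d|² = 389;  R = 1+5 = 6,  c = 389−6² = 353
v_rel = (8, -11),  |v_rel|² = 185;  v_rel·d = (8)·(10) + (-11)·(-17) = 267
185·t² − 534·t + 353 = 0  ⇒  m = 267² − 185·353 = 5984
m = 5984 > 0,  v_rel·d = 267 > 0  ⇒  inside

inside=yes margin=5984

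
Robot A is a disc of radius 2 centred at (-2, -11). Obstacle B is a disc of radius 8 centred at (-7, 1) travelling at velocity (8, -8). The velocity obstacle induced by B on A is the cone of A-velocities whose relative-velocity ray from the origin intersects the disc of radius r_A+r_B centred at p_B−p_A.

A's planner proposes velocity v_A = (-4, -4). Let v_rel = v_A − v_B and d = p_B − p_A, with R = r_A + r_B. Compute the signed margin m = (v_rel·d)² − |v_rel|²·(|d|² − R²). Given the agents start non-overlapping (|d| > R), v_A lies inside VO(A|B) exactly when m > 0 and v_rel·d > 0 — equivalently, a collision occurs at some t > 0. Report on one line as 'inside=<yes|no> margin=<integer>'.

d = (-5, 12),  |d|² = 169;  R = 2+8 = 10,  c = 169−10² = 69
v_rel = (-12, 4),  |v_rel|² = 160;  v_rel·d = (-12)·(-5) + (4)·(12) = 108
160·t² − 216·t + 69 = 0  ⇒  m = 108² − 160·69 = 624
m = 624 > 0,  v_rel·d = 108 > 0  ⇒  inside

inside=yes margin=624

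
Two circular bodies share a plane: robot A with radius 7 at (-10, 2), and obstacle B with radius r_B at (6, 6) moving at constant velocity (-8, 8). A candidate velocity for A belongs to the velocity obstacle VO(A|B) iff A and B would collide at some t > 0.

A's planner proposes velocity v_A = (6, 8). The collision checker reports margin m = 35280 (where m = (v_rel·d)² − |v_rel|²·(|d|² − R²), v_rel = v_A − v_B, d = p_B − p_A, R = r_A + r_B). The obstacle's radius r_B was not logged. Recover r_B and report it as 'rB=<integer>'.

m = 35280
d = (16, 4);  v_rel = (14, 0),  |v_rel|² = 196
v_rel×d = (14)·(4) − (0)·(16) = 56
since m = R²·196 − 56²:  R² = (3136 + 35280) / 196 = 196
R = √196 = 14  ⇒  r_B = 14 − 7 = 7

rB=7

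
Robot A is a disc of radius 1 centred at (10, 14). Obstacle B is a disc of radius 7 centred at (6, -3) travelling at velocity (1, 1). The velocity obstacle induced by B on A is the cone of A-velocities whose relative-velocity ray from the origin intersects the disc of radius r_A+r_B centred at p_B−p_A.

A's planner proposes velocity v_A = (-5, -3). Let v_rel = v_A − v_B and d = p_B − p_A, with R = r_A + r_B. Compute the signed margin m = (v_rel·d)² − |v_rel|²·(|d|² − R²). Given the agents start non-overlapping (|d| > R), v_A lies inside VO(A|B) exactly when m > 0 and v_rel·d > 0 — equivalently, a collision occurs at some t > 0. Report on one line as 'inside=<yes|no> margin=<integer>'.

d = (-4, -17),  |d|² = 305;  R = 1+7 = 8,  c = 305−8² = 241
v_rel = (-6, -4),  |v_rel|² = 52;  v_rel·d = (-6)·(-4) + (-4)·(-17) = 92
52·t² − 184·t + 241 = 0  ⇒  m = 92² − 52·241 = -4068
m = -4068 < 0,  v_rel·d = 92 > 0  ⇒  outside

inside=no margin=-4068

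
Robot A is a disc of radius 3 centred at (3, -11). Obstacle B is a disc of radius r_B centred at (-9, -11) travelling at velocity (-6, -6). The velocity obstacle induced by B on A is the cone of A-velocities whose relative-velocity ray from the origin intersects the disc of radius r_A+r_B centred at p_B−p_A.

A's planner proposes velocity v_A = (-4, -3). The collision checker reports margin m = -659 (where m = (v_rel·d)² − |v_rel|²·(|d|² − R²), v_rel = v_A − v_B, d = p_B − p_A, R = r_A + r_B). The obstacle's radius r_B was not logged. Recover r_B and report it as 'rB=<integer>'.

m = -659
d = (-12, 0);  v_rel = (2, 3),  |v_rel|² = 13
v_rel×d = (2)·(0) − (3)·(-12) = 36
since m = R²·13 − 36²:  R² = (1296 + -659) / 13 = 49
R = √49 = 7  ⇒  r_B = 7 − 3 = 4

rB=4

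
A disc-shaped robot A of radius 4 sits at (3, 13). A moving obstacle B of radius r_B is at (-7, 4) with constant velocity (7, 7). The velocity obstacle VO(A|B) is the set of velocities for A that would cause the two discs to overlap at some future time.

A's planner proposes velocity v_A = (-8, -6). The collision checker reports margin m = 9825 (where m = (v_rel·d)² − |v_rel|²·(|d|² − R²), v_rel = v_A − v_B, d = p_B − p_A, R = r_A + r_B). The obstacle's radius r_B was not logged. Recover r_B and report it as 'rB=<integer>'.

m = 9825
d = (-10, -9);  v_rel = (-15, -13),  |v_rel|² = 394
v_rel×d = (-15)·(-9) − (-13)·(-10) = 5
since m = R²·394 − 5²:  R² = (25 + 9825) / 394 = 25
R = √25 = 5  ⇒  r_B = 5 − 4 = 1

rB=1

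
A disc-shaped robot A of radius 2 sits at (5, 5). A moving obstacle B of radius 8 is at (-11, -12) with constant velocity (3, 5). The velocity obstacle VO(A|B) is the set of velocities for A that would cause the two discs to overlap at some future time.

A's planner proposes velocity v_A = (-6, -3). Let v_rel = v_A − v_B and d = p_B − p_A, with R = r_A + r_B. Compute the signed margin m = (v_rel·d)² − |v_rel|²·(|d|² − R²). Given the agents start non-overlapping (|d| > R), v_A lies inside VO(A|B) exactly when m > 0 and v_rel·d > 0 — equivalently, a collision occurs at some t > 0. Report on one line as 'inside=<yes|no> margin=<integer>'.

d = (-16, -17),  |d|² = 545;  R = 2+8 = 10,  c = 545−10² = 445
v_rel = (-9, -8),  |v_rel|² = 145;  v_rel·d = (-9)·(-16) + (-8)·(-17) = 280
145·t² − 560·t + 445 = 0  ⇒  m = 280² − 145·445 = 13875
m = 13875 > 0,  v_rel·d = 280 > 0  ⇒  inside

inside=yes margin=13875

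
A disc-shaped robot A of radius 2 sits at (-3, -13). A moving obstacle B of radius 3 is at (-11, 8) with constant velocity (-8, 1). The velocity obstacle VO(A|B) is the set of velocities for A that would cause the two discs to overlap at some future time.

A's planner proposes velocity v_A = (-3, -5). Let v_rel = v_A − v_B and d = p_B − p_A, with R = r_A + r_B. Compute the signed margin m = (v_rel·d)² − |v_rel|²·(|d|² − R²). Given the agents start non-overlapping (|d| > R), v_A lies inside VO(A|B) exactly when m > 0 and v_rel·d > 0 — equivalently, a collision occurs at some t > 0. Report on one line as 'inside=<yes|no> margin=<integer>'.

d = (-8, 21),  |d|² = 505;  R = 2+3 = 5,  c = 505−5² = 480
v_rel = (5, -6),  |v_rel|² = 61;  v_rel·d = (5)·(-8) + (-6)·(21) = -166
61·t² + 332·t + 480 = 0  ⇒  m = (-166)² − 61·480 = -1724
m = -1724 < 0,  v_rel·d = -166 < 0  ⇒  outside

inside=no margin=-1724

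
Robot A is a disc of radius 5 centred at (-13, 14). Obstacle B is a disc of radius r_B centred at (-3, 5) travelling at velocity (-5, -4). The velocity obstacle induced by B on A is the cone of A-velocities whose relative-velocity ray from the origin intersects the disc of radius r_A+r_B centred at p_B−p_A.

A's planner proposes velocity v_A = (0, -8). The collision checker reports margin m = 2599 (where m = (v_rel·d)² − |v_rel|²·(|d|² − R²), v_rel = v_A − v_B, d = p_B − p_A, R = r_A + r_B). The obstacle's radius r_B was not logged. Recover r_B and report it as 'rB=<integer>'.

m = 2599
d = (10, -9);  v_rel = (5, -4),  |v_rel|² = 41
v_rel×d = (5)·(-9) − (-4)·(10) = -5
since m = R²·41 − (-5)²:  R² = (25 + 2599) / 41 = 64
R = √64 = 8  ⇒  r_B = 8 − 5 = 3

rB=3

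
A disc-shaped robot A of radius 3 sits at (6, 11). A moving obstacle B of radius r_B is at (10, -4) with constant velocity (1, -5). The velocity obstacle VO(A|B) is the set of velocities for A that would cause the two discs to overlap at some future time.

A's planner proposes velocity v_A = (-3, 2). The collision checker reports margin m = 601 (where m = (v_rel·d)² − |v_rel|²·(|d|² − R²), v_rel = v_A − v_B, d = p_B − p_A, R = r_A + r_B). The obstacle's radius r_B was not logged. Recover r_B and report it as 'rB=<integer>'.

m = 601
d = (4, -15);  v_rel = (-4, 7),  |v_rel|² = 65
v_rel×d = (-4)·(-15) − (7)·(4) = 32
since m = R²·65 − 32²:  R² = (1024 + 601) / 65 = 25
R = √25 = 5  ⇒  r_B = 5 − 3 = 2

rB=2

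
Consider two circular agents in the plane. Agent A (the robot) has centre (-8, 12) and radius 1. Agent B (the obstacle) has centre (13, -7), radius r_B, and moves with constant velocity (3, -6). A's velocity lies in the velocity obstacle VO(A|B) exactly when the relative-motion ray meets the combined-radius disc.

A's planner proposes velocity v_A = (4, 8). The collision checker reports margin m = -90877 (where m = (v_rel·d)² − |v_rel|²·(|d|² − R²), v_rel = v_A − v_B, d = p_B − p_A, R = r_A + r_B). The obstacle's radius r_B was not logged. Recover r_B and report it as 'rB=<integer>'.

m = -90877
d = (21, -19);  v_rel = (1, 14),  |v_rel|² = 197
v_rel×d = (1)·(-19) − (14)·(21) = -313
since m = R²·197 − (-313)²:  R² = (97969 + -90877) / 197 = 36
R = √36 = 6  ⇒  r_B = 6 − 1 = 5

rB=5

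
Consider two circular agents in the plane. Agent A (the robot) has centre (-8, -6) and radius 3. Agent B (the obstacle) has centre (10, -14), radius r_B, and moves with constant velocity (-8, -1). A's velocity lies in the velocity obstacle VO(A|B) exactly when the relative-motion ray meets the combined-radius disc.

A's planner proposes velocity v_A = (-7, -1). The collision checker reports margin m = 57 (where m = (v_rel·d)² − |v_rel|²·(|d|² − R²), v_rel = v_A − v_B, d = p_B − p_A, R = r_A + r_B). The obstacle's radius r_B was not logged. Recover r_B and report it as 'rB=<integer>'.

m = 57
d = (18, -8);  v_rel = (1, 0),  |v_rel|² = 1
v_rel×d = (1)·(-8) − (0)·(18) = -8
since m = R²·1 − (-8)²:  R² = (64 + 57) / 1 = 121
R = √121 = 11  ⇒  r_B = 11 − 3 = 8

rB=8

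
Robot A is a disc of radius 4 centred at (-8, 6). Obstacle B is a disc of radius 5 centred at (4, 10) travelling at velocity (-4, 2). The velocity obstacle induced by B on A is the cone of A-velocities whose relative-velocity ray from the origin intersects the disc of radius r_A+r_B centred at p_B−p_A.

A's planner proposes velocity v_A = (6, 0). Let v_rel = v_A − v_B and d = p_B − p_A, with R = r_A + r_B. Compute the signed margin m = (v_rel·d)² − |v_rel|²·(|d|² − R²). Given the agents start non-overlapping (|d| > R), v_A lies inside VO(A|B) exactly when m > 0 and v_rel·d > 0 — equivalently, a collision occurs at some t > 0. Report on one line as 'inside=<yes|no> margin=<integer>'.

d = (12, 4),  |d|² = 160;  R = 4+5 = 9,  c = 160−9² = 79
v_rel = (10, -2),  |v_rel|² = 104;  v_rel·d = (10)·(12) + (-2)·(4) = 112
104·t² − 224·t + 79 = 0  ⇒  m = 112² − 104·79 = 4328
m = 4328 > 0,  v_rel·d = 112 > 0  ⇒  inside

inside=yes margin=4328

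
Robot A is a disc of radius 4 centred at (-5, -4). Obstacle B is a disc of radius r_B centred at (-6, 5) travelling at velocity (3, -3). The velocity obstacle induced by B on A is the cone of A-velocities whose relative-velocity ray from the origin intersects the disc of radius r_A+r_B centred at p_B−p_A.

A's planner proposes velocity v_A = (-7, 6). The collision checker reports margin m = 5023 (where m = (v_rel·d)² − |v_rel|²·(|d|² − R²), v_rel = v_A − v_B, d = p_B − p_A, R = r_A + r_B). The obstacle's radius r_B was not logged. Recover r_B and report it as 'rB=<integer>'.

m = 5023
d = (-1, 9);  v_rel = (-10, 9),  |v_rel|² = 181
v_rel×d = (-10)·(9) − (9)·(-1) = -81
since m = R²·181 − (-81)²:  R² = (6561 + 5023) / 181 = 64
R = √64 = 8  ⇒  r_B = 8 − 4 = 4

rB=4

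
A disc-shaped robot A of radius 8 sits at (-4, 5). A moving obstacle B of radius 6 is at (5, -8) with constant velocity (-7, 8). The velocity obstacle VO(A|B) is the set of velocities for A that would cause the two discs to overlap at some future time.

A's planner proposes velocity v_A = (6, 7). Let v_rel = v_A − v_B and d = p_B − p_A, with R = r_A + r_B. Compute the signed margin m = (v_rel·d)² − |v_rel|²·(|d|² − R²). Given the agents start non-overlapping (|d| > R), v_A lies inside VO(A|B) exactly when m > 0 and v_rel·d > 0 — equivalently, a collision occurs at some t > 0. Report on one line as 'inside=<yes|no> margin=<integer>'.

d = (9, -13),  |d|² = 250;  R = 8+6 = 14,  c = 250−14² = 54
v_rel = (13, -1),  |v_rel|² = 170;  v_rel·d = (13)·(9) + (-1)·(-13) = 130
170·t² − 260·t + 54 = 0  ⇒  m = 130² − 170·54 = 7720
m = 7720 > 0,  v_rel·d = 130 > 0  ⇒  inside

inside=yes margin=7720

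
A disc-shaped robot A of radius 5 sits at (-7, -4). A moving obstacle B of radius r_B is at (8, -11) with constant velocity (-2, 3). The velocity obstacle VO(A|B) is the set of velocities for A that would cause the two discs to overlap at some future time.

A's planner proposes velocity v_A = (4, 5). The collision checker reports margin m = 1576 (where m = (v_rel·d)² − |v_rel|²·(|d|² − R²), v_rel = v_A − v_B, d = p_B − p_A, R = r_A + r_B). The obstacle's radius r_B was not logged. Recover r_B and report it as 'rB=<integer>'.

m = 1576
d = (15, -7);  v_rel = (6, 2),  |v_rel|² = 40
v_rel×d = (6)·(-7) − (2)·(15) = -72
since m = R²·40 − (-72)²:  R² = (5184 + 1576) / 40 = 169
R = √169 = 13  ⇒  r_B = 13 − 5 = 8

rB=8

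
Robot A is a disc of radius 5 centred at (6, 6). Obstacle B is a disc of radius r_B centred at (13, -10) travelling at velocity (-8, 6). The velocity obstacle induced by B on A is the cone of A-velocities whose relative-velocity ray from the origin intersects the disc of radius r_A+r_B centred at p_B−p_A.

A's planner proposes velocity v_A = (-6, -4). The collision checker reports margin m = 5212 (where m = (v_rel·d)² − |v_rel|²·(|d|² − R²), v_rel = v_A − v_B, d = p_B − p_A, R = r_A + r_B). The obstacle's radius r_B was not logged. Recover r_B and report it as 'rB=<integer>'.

m = 5212
d = (7, -16);  v_rel = (2, -10),  |v_rel|² = 104
v_rel×d = (2)·(-16) − (-10)·(7) = 38
since m = R²·104 − 38²:  R² = (1444 + 5212) / 104 = 64
R = √64 = 8  ⇒  r_B = 8 − 5 = 3

rB=3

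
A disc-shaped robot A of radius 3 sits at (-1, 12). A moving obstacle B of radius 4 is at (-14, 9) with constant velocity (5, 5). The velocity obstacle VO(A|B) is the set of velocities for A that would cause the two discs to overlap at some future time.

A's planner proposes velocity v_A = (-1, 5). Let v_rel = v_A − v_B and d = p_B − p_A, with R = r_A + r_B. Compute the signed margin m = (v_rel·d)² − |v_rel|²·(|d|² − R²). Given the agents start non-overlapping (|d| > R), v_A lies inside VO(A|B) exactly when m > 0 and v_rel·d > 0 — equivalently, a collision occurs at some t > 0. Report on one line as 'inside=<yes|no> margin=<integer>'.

d = (-13, -3),  |d|² = 178;  R = 3+4 = 7,  c = 178−7² = 129
v_rel = (-6, 0),  |v_rel|² = 36;  v_rel·d = (-6)·(-13) + (0)·(-3) = 78
36·t² − 156·t + 129 = 0  ⇒  m = 78² − 36·129 = 1440
m = 1440 > 0,  v_rel·d = 78 > 0  ⇒  inside

inside=yes margin=1440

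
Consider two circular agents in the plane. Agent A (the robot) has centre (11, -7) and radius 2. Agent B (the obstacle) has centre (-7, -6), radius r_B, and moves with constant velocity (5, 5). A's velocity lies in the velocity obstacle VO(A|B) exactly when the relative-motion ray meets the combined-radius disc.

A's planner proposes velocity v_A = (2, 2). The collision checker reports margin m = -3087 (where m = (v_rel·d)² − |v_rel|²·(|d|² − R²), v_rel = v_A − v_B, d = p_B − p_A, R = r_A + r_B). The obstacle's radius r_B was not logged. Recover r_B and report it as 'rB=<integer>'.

m = -3087
d = (-18, 1);  v_rel = (-3, -3),  |v_rel|² = 18
v_rel×d = (-3)·(1) − (-3)·(-18) = -57
since m = R²·18 − (-57)²:  R² = (3249 + -3087) / 18 = 9
R = √9 = 3  ⇒  r_B = 3 − 2 = 1

rB=1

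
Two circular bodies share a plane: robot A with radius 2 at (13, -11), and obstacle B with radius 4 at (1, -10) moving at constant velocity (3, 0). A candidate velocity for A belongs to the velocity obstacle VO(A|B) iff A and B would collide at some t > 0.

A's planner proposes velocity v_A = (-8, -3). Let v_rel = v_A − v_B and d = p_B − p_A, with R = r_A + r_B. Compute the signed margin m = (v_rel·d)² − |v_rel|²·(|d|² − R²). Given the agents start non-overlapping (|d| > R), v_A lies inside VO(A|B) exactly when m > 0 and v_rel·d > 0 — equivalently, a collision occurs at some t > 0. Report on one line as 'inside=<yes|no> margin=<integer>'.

d = (-12, 1),  |d|² = 145;  R = 2+4 = 6,  c = 145−6² = 109
v_rel = (-11, -3),  |v_rel|² = 130;  v_rel·d = (-11)·(-12) + (-3)·(1) = 129
130·t² − 258·t + 109 = 0  ⇒  m = 129² − 130·109 = 2471
m = 2471 > 0,  v_rel·d = 129 > 0  ⇒  inside

inside=yes margin=2471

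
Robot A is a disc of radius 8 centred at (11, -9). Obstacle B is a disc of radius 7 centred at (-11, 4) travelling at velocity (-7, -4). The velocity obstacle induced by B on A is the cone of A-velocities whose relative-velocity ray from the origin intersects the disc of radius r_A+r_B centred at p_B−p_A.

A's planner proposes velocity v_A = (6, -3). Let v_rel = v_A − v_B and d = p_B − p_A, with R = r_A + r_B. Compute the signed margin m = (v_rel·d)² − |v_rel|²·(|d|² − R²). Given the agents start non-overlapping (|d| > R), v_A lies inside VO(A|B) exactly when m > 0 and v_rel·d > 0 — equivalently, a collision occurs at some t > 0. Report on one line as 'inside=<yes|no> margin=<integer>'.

d = (-22, 13),  |d|² = 653;  R = 8+7 = 15,  c = 653−15² = 428
v_rel = (13, 1),  |v_rel|² = 170;  v_rel·d = (13)·(-22) + (1)·(13) = -273
170·t² + 546·t + 428 = 0  ⇒  m = (-273)² − 170·428 = 1769
m = 1769 > 0,  v_rel·d = -273 < 0  ⇒  outside

inside=no margin=1769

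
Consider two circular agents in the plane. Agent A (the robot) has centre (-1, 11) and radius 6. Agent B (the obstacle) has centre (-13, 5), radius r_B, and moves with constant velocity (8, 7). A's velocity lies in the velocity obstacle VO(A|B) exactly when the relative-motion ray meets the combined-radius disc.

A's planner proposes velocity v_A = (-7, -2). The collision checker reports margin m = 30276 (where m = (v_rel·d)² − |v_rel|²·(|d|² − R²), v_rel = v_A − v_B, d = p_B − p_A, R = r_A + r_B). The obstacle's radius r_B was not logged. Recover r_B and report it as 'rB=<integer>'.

m = 30276
d = (-12, -6);  v_rel = (-15, -9),  |v_rel|² = 306
v_rel×d = (-15)·(-6) − (-9)·(-12) = -18
since m = R²·306 − (-18)²:  R² = (324 + 30276) / 306 = 100
R = √100 = 10  ⇒  r_B = 10 − 6 = 4

rB=4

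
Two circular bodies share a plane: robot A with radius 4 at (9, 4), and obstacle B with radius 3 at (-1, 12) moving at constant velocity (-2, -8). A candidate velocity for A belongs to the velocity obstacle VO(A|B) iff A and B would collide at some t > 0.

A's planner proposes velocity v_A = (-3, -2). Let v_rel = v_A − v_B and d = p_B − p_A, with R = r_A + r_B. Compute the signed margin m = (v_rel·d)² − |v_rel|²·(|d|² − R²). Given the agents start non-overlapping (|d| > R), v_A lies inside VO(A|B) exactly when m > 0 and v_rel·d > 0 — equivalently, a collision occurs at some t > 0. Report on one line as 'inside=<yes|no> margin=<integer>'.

d = (-10, 8),  |d|² = 164;  R = 4+3 = 7,  c = 164−7² = 115
v_rel = (-1, 6),  |v_rel|² = 37;  v_rel·d = (-1)·(-10) + (6)·(8) = 58
37·t² − 116·t + 115 = 0  ⇒  m = 58² − 37·115 = -891
m = -891 < 0,  v_rel·d = 58 > 0  ⇒  outside

inside=no margin=-891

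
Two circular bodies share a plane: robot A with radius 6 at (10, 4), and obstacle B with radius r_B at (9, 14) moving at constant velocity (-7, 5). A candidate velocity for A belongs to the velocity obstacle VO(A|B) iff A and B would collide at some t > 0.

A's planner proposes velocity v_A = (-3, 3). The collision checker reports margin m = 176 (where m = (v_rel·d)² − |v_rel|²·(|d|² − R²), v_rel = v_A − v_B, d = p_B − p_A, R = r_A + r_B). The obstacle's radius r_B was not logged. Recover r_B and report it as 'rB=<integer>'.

m = 176
d = (-1, 10);  v_rel = (4, -2),  |v_rel|² = 20
v_rel×d = (4)·(10) − (-2)·(-1) = 38
since m = R²·20 − 38²:  R² = (1444 + 176) / 20 = 81
R = √81 = 9  ⇒  r_B = 9 − 6 = 3

rB=3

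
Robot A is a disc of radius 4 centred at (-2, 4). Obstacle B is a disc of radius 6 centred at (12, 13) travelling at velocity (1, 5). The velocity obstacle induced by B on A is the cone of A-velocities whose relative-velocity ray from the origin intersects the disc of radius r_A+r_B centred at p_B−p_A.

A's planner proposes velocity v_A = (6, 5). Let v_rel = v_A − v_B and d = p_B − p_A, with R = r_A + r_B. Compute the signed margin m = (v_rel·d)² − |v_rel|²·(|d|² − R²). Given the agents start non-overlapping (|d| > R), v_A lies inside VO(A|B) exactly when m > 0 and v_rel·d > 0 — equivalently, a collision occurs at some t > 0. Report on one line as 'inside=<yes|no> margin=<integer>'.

d = (14, 9),  |d|² = 277;  R = 4+6 = 10,  c = 277−10² = 177
v_rel = (5, 0),  |v_rel|² = 25;  v_rel·d = (5)·(14) + (0)·(9) = 70
25·t² − 140·t + 177 = 0  ⇒  m = 70² − 25·177 = 475
m = 475 > 0,  v_rel·d = 70 > 0  ⇒  inside

inside=yes margin=475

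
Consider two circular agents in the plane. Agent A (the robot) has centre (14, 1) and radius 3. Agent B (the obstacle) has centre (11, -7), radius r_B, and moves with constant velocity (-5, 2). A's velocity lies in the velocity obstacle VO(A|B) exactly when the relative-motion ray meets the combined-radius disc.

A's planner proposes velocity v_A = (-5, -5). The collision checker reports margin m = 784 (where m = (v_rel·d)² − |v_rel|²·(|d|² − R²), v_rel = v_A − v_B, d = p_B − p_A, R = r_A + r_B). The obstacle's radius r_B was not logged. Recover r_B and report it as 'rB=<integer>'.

m = 784
d = (-3, -8);  v_rel = (0, -7),  |v_rel|² = 49
v_rel×d = (0)·(-8) − (-7)·(-3) = -21
since m = R²·49 − (-21)²:  R² = (441 + 784) / 49 = 25
R = √25 = 5  ⇒  r_B = 5 − 3 = 2

rB=2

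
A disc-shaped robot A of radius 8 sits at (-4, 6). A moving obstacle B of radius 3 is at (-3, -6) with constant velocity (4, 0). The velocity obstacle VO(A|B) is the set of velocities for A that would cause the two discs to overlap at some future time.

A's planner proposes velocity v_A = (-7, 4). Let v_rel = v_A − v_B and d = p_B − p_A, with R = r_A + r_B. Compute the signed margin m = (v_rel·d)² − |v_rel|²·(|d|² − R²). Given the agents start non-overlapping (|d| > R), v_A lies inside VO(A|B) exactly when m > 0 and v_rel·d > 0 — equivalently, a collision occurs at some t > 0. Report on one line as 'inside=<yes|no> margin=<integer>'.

d = (1, -12),  |d|² = 145;  R = 8+3 = 11,  c = 145−11² = 24
v_rel = (-11, 4),  |v_rel|² = 137;  v_rel·d = (-11)·(1) + (4)·(-12) = -59
137·t² + 118·t + 24 = 0  ⇒  m = (-59)² − 137·24 = 193
m = 193 > 0,  v_rel·d = -59 < 0  ⇒  outside

inside=no margin=193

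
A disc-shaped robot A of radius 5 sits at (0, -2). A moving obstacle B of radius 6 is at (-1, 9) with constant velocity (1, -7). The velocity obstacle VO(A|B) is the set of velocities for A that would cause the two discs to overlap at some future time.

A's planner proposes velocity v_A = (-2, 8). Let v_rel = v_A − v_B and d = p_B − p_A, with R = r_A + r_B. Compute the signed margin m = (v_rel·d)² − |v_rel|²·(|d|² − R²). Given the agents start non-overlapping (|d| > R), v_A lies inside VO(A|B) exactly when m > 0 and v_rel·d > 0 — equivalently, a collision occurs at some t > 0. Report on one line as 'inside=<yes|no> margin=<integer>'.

d = (-1, 11),  |d|² = 122;  R = 5+6 = 11,  c = 122−11² = 1
v_rel = (-3, 15),  |v_rel|² = 234;  v_rel·d = (-3)·(-1) + (15)·(11) = 168
234·t² − 336·t + 1 = 0  ⇒  m = 168² − 234·1 = 27990
m = 27990 > 0,  v_rel·d = 168 > 0  ⇒  inside

inside=yes margin=27990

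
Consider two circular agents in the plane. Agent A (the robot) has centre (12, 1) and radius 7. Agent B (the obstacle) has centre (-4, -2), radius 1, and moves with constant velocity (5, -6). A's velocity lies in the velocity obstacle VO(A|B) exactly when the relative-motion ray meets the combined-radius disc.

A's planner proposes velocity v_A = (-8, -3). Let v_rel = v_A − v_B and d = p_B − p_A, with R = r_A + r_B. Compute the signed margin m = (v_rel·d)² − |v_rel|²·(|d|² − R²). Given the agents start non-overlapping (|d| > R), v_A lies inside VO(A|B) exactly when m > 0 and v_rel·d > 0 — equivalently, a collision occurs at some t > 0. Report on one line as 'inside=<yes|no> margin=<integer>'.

d = (-16, -3),  |d|² = 265;  R = 7+1 = 8,  c = 265−8² = 201
v_rel = (-13, 3),  |v_rel|² = 178;  v_rel·d = (-13)·(-16) + (3)·(-3) = 199
178·t² − 398·t + 201 = 0  ⇒  m = 199² − 178·201 = 3823
m = 3823 > 0,  v_rel·d = 199 > 0  ⇒  inside

inside=yes margin=3823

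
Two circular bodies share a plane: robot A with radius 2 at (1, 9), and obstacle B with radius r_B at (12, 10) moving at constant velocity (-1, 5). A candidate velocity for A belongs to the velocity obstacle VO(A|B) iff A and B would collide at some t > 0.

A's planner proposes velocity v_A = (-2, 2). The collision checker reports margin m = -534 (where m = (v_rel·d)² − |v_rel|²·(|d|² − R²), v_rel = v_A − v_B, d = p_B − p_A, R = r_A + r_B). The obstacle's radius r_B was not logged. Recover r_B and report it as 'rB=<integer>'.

m = -534
d = (11, 1);  v_rel = (-1, -3),  |v_rel|² = 10
v_rel×d = (-1)·(1) − (-3)·(11) = 32
since m = R²·10 − 32²:  R² = (1024 + -534) / 10 = 49
R = √49 = 7  ⇒  r_B = 7 − 2 = 5

rB=5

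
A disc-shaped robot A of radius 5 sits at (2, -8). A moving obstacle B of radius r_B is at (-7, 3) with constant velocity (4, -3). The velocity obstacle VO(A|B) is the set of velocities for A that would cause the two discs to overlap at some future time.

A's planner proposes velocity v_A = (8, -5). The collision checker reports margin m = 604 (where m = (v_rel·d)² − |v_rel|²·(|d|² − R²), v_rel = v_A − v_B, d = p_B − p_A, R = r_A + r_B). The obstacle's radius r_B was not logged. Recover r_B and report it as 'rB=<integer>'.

m = 604
d = (-9, 11);  v_rel = (4, -2),  |v_rel|² = 20
v_rel×d = (4)·(11) − (-2)·(-9) = 26
since m = R²·20 − 26²:  R² = (676 + 604) / 20 = 64
R = √64 = 8  ⇒  r_B = 8 − 5 = 3

rB=3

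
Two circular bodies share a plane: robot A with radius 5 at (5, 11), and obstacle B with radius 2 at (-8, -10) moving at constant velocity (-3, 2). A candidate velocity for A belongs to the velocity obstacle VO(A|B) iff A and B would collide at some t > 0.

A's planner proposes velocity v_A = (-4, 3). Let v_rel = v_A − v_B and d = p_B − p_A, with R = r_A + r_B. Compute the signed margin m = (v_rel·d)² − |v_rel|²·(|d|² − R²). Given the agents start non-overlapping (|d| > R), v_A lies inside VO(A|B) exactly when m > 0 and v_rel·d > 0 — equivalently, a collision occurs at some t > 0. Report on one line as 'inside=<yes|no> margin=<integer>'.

d = (-13, -21),  |d|² = 610;  R = 5+2 = 7,  c = 610−7² = 561
v_rel = (-1, 1),  |v_rel|² = 2;  v_rel·d = (-1)·(-13) + (1)·(-21) = -8
2·t² + 16·t + 561 = 0  ⇒  m = (-8)² − 2·561 = -1058
m = -1058 < 0,  v_rel·d = -8 < 0  ⇒  outside

inside=no margin=-1058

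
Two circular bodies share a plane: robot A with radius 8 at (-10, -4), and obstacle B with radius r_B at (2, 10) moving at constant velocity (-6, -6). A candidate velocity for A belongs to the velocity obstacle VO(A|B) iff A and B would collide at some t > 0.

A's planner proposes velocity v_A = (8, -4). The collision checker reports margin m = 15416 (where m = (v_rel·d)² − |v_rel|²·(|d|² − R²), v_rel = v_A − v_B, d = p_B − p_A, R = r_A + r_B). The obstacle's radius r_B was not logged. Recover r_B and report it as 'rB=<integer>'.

m = 15416
d = (12, 14);  v_rel = (14, 2),  |v_rel|² = 200
v_rel×d = (14)·(14) − (2)·(12) = 172
since m = R²·200 − 172²:  R² = (29584 + 15416) / 200 = 225
R = √225 = 15  ⇒  r_B = 15 − 8 = 7

rB=7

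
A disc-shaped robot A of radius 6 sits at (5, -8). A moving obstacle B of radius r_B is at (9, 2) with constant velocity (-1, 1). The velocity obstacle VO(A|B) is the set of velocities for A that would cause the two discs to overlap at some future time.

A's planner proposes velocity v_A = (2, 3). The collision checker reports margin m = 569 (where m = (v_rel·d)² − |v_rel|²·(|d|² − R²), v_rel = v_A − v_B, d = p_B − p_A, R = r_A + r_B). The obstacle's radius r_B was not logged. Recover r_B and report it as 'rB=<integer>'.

m = 569
d = (4, 10);  v_rel = (3, 2),  |v_rel|² = 13
v_rel×d = (3)·(10) − (2)·(4) = 22
since m = R²·13 − 22²:  R² = (484 + 569) / 13 = 81
R = √81 = 9  ⇒  r_B = 9 − 6 = 3

rB=3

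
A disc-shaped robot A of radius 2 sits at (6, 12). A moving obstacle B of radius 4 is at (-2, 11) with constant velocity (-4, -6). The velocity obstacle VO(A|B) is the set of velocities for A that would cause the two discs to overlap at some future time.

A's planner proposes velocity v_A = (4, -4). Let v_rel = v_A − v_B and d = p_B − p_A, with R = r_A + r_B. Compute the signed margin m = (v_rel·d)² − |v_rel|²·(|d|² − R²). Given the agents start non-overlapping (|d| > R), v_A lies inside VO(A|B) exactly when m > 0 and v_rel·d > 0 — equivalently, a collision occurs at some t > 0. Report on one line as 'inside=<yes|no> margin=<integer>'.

d = (-8, -1),  |d|² = 65;  R = 2+4 = 6,  c = 65−6² = 29
v_rel = (8, 2),  |v_rel|² = 68;  v_rel·d = (8)·(-8) + (2)·(-1) = -66
68·t² + 132·t + 29 = 0  ⇒  m = (-66)² − 68·29 = 2384
m = 2384 > 0,  v_rel·d = -66 < 0  ⇒  outside

inside=no margin=2384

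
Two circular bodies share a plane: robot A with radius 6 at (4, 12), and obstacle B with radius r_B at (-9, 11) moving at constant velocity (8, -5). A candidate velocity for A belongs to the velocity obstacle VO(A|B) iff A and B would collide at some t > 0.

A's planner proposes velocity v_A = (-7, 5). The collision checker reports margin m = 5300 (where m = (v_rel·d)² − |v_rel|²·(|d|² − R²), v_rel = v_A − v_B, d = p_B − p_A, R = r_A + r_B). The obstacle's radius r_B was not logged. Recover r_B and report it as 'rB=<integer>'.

m = 5300
d = (-13, -1);  v_rel = (-15, 10),  |v_rel|² = 325
v_rel×d = (-15)·(-1) − (10)·(-13) = 145
since m = R²·325 − 145²:  R² = (21025 + 5300) / 325 = 81
R = √81 = 9  ⇒  r_B = 9 − 6 = 3

rB=3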